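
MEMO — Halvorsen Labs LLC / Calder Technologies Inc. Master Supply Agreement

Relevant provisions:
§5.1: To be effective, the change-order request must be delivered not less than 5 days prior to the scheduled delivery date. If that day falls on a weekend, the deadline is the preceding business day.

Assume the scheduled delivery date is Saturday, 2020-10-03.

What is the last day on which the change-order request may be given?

2020-09-28

2020-10-03 minus 5 days is 2020-09-28. That is a Monday, so no adjustment is needed.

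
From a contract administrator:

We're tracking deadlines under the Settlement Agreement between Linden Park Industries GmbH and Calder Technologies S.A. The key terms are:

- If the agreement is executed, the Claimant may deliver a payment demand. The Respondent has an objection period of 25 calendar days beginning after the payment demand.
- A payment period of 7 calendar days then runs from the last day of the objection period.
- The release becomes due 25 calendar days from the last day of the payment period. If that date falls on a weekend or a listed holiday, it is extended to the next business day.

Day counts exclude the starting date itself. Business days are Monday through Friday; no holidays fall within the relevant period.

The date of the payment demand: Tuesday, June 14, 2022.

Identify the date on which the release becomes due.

The last day of the objection period: June 14, 2022 + 25 days = July 9, 2022.
The last day of the payment period: 7 calendar days after July 9, 2022 is July 16, 2022.
The date on which the release becomes due: 25 calendar days after July 16, 2022 is August 10, 2022. August 10, 2022 is a Wednesday, so no roll-forward applies.

August 10, 2022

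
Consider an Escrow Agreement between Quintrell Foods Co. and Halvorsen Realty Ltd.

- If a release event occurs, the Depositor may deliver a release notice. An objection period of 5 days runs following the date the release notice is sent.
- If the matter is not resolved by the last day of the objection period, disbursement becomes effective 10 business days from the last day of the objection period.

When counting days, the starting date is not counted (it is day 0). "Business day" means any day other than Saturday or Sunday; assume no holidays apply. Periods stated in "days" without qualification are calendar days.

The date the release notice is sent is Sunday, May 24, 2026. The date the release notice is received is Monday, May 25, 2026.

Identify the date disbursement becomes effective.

The last day of the objection period: 5 calendar days after May 24, 2026 is May 29, 2026.
The date disbursement becomes effective: 10 business days after Friday, May 29, 2026, skipping weekends — Jun 1, Jun 2, Jun 3, Jun 4, Jun 5, Jun 8, Jun 9, Jun 10, Jun 11, Jun 12 — lands on Friday, June 12, 2026.

June 12, 2026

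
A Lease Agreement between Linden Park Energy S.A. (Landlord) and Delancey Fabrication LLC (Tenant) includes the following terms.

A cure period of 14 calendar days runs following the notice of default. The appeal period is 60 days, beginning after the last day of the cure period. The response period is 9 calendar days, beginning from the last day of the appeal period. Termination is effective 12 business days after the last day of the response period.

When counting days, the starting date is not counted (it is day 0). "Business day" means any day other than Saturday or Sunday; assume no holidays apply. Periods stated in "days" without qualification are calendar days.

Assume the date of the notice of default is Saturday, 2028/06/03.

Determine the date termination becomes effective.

2028/09/12

The last day of the cure period: 14 calendar days after 2028/06/03 is 2028/06/17.
The last day of the appeal period: 2028/06/17 + 60 days = 2028/08/16.
The last day of the response period: 9 calendar days after 2028/08/16 is 2028/08/25.
The date termination becomes effective: 12 business days after Friday, 2028/08/25, skipping weekends — Aug 28, Aug 29, Aug 30, Aug 31, …, Sep 8, Sep 11, Sep 12 — lands on Tuesday, 2028/09/12.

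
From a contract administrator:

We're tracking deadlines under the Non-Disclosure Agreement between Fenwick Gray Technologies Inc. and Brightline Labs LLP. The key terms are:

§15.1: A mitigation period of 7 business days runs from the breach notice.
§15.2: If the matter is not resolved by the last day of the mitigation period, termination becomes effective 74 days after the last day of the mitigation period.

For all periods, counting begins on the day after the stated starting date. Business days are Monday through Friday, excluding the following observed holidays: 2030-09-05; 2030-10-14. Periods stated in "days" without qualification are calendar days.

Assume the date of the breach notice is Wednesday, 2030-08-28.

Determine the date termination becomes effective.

From Wednesday, 2030-08-28, 7 business days (Aug 29, Aug 30, Sep 2, Sep 3, Sep 4, Sep 6, Sep 9, skipping weekends and the listed holiday on Sep 5) brings us to Monday, 2030-09-09, which is the last day of the mitigation period.
Adding 74 calendar days to 2030-09-09 gives 2030-11-22, which is the date termination becomes effective.

2030-11-22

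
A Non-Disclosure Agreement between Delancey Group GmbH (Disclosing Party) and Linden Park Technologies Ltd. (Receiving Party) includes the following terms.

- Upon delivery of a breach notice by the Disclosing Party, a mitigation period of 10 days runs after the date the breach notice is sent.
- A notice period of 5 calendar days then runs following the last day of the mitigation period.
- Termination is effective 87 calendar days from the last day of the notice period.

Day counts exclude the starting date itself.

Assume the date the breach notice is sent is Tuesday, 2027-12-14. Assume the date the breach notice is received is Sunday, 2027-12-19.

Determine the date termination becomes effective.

2028-03-25

Adding 10 calendar days to 2027-12-14 gives 2027-12-24, which is the last day of the mitigation period.
Adding 5 calendar days to 2027-12-24 gives 2027-12-29, which is the last day of the notice period.
The date termination becomes effective: 2027-12-29 + 87 days = 2028-03-25.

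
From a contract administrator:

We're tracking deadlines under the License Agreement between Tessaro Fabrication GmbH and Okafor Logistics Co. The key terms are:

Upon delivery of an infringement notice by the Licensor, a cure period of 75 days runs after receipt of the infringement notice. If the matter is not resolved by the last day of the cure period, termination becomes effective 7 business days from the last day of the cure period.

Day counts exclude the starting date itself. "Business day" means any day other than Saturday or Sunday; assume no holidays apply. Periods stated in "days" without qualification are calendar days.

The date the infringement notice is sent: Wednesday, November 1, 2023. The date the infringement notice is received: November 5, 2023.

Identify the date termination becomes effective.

January 30, 2024

The last day of the cure period: November 5, 2023 + 75 days = January 19, 2024.
The date termination becomes effective: 7 business days after Friday, January 19, 2024, skipping weekends — Jan 22, Jan 23, Jan 24, Jan 25, Jan 26, Jan 29, Jan 30 — lands on Tuesday, January 30, 2024.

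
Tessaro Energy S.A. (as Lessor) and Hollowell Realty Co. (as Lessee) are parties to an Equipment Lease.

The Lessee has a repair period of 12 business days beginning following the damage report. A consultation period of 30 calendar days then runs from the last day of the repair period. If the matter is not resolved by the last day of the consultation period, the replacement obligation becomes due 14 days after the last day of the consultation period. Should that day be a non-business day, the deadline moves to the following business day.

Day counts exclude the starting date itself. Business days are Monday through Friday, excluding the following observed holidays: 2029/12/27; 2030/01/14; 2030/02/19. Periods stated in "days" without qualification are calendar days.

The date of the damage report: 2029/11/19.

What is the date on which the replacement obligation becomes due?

2030/01/18

From Monday, 2029/11/19, 12 business days (Nov 20, Nov 21, Nov 22, Nov 23, …, Dec 3, Dec 4, Dec 5, skipping weekends) brings us to Wednesday, 2029/12/05, which is the last day of the repair period.
The last day of the consultation period: 30 calendar days after 2029/12/05 is 2030/01/04.
The date on which the replacement obligation becomes due: 2030/01/04 + 14 days = 2030/01/18. 2030/01/18 is a Friday and is not a listed holiday, so no roll-forward applies.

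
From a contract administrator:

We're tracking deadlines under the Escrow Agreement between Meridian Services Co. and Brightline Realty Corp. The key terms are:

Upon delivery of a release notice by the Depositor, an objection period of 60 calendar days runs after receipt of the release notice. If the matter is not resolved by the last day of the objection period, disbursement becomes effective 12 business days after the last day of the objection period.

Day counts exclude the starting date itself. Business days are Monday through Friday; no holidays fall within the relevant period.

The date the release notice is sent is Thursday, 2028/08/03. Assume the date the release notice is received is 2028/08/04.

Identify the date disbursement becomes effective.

2028/10/19

Adding 60 calendar days to 2028/08/04 gives 2028/10/03, which is the last day of the objection period.
The date disbursement becomes effective: counting 12 business days from Tuesday, 2028/10/03 (Oct 4, Oct 5, Oct 6, Oct 9, …, Oct 17, Oct 18, Oct 19, skipping weekends) reaches Thursday, 2028/10/19.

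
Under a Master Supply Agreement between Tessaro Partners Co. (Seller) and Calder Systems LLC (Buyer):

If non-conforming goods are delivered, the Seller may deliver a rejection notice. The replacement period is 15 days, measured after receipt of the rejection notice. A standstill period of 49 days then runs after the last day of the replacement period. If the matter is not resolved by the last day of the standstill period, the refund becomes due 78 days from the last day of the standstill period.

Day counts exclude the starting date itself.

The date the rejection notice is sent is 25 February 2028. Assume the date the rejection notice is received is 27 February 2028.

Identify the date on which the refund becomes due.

Adding 15 calendar days to 27 February 2028 gives 13 March 2028, which is the last day of the replacement period.
Adding 49 calendar days to 13 March 2028 gives 1 May 2028, which is the last day of the standstill period.
The date on which the refund becomes due: 1 May 2028 + 78 days = 18 July 2028.

18 July 2028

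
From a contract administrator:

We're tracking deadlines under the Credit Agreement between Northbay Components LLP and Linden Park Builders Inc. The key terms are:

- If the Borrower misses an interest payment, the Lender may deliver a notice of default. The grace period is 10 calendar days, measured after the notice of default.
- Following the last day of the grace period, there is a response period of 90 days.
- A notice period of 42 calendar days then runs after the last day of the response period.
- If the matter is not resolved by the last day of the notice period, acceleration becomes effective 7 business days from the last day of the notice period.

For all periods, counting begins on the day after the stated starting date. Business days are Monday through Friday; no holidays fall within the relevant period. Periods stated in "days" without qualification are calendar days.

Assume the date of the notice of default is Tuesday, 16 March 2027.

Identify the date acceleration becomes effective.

The last day of the grace period: 16 March 2027 + 10 days = 26 March 2027.
The last day of the response period: 26 March 2027 + 90 days = 24 June 2027.
The last day of the notice period: 24 June 2027 + 42 days = 5 August 2027.
The date acceleration becomes effective: counting 7 business days from Thursday, 5 August 2027 (Aug 6, Aug 9, Aug 10, Aug 11, Aug 12, Aug 13, Aug 16, skipping weekends) reaches Monday, 16 August 2027.

16 August 2027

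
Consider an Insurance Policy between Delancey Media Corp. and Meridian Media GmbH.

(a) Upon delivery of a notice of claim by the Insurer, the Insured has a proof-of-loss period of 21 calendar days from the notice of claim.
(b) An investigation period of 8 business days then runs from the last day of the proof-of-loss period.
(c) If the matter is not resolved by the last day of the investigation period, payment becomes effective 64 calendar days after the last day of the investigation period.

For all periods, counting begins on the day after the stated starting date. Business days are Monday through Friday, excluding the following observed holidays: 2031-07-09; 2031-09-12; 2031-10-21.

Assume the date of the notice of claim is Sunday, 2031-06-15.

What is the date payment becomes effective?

Adding 21 calendar days to 2031-06-15 gives 2031-07-06, which is the last day of the proof-of-loss period.
The last day of the investigation period: 8 business days after Sunday, 2031-07-06, skipping weekends and the listed holiday on Jul 9 — Jul 7, Jul 8, Jul 10, Jul 11, Jul 14, Jul 15, Jul 16, Jul 17 — lands on Thursday, 2031-07-17.
The date payment becomes effective: 2031-07-17 + 64 days = 2031-09-19.

2031-09-19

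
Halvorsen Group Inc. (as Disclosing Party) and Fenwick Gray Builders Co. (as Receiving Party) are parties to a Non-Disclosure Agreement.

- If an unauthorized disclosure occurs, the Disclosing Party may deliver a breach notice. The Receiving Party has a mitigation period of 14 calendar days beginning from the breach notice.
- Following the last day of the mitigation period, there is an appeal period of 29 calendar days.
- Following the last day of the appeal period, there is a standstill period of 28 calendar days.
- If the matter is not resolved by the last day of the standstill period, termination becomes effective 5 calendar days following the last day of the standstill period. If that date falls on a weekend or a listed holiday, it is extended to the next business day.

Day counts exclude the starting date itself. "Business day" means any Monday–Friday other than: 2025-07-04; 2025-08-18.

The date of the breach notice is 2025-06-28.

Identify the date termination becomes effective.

2025-09-12

Adding 14 calendar days to 2025-06-28 gives 2025-07-12, which is the last day of the mitigation period.
Adding 29 calendar days to 2025-07-12 gives 2025-08-10, which is the last day of the appeal period.
The last day of the standstill period: 28 calendar days after 2025-08-10 is 2025-09-07.
Adding 5 calendar days to 2025-09-07 gives 2025-09-12, which is the date termination becomes effective. 2025-09-12 is a Friday and is not a listed holiday, so no roll-forward applies.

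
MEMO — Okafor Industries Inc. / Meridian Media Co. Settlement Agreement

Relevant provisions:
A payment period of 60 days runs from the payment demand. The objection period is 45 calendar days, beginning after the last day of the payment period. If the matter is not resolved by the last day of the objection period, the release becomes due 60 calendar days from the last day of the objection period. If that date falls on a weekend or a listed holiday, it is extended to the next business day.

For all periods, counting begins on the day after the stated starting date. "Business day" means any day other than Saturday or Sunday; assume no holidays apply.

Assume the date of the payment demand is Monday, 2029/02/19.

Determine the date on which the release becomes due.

The last day of the payment period: 60 calendar days after 2029/02/19 is 2029/04/20.
Adding 45 calendar days to 2029/04/20 gives 2029/06/04, which is the last day of the objection period.
The date on which the release becomes due: 2029/06/04 + 60 days = 2029/08/03. 2029/08/03 is a Friday, so no roll-forward applies.

2029/08/03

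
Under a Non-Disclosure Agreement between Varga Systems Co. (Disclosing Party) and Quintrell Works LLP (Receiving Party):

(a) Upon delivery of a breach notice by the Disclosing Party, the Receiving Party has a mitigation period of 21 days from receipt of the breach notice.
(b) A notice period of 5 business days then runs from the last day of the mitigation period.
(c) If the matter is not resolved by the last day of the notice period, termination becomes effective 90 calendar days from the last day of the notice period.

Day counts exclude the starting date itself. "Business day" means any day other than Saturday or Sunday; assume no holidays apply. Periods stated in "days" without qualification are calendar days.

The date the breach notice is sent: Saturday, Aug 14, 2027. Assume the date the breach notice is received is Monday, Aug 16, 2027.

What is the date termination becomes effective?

Adding 21 calendar days to Aug 16, 2027 gives Sep 6, 2027, which is the last day of the mitigation period.
The last day of the notice period: 5 business days after Monday, Sep 6, 2027, skipping weekends — Sep 7, Sep 8, Sep 9, Sep 10, Sep 13 — lands on Monday, Sep 13, 2027.
The date termination becomes effective: Sep 13, 2027 + 90 days = Dec 12, 2027.

Dec 12, 2027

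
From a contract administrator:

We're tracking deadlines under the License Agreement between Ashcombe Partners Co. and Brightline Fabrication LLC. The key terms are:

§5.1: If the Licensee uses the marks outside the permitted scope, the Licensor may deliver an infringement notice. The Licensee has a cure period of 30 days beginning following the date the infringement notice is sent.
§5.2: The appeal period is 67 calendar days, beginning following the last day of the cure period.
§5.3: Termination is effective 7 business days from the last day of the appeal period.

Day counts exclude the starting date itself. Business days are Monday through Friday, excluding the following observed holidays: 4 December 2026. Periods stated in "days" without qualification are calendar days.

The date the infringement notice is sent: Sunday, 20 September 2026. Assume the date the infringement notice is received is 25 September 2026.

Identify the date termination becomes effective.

The last day of the cure period: 30 calendar days after 20 September 2026 is 20 October 2026.
Adding 67 calendar days to 20 October 2026 gives 26 December 2026, which is the last day of the appeal period.
From Saturday, 26 December 2026, 7 business days (Dec 28, Dec 29, Dec 30, Dec 31, Jan 1, Jan 4, Jan 5, skipping weekends) brings us to Tuesday, 5 January 2027, which is the date termination becomes effective.

5 January 2027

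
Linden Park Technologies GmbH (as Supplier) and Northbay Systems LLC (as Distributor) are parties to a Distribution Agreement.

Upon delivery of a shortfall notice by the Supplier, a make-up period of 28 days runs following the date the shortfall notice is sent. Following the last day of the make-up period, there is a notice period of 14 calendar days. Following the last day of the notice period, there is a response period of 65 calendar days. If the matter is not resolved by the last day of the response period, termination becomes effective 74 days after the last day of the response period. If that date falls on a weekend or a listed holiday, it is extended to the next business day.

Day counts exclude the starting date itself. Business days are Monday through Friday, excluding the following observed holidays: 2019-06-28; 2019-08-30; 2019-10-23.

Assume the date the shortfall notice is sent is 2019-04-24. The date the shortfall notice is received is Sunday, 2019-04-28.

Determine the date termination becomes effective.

The last day of the make-up period: 28 calendar days after 2019-04-24 is 2019-05-22.
The last day of the notice period: 14 calendar days after 2019-05-22 is 2019-06-05.
The last day of the response period: 65 calendar days after 2019-06-05 is 2019-08-09.
The date termination becomes effective: 2019-08-09 + 74 days = 2019-10-22. 2019-10-22 is a Tuesday and is not a listed holiday, so no roll-forward applies.

2019-10-22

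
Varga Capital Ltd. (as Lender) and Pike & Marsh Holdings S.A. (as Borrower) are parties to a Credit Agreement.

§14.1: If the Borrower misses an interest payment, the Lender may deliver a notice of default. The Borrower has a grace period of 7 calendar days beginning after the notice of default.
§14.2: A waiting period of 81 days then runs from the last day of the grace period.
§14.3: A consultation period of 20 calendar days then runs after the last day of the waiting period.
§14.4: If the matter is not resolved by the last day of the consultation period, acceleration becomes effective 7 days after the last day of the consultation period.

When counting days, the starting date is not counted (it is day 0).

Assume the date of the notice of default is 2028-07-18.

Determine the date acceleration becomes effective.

2028-11-10

The last day of the grace period: 2028-07-18 + 7 days = 2028-07-25.
The last day of the waiting period: 2028-07-25 + 81 days = 2028-10-14.
Adding 20 calendar days to 2028-10-14 gives 2028-11-03, which is the last day of the consultation period.
The date acceleration becomes effective: 2028-11-03 + 7 days = 2028-11-10.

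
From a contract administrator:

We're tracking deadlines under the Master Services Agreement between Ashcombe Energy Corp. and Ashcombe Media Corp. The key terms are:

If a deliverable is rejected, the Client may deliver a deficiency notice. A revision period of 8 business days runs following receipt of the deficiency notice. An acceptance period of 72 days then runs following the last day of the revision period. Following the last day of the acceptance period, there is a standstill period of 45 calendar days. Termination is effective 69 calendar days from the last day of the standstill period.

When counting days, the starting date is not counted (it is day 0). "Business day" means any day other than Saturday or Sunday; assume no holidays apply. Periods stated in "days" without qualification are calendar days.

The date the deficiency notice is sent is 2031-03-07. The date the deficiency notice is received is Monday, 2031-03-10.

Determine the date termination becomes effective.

2031-09-22

From Monday, 2031-03-10, 8 business days (Mar 11, Mar 12, Mar 13, Mar 14, Mar 17, Mar 18, Mar 19, Mar 20, skipping weekends) brings us to Thursday, 2031-03-20, which is the last day of the revision period.
The last day of the acceptance period: 72 calendar days after 2031-03-20 is 2031-05-31.
Adding 45 calendar days to 2031-05-31 gives 2031-07-15, which is the last day of the standstill period.
Adding 69 calendar days to 2031-07-15 gives 2031-09-22, which is the date termination becomes effective.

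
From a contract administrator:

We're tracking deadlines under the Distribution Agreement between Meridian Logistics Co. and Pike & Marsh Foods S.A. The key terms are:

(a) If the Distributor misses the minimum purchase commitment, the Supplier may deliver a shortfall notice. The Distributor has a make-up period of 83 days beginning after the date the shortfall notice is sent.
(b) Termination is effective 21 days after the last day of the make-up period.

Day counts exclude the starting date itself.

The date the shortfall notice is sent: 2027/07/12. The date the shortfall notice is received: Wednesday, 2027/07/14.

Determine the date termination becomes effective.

2027/10/24

The last day of the make-up period: 2027/07/12 + 83 days = 2027/10/03.
Adding 21 calendar days to 2027/10/03 gives 2027/10/24, which is the date termination becomes effective.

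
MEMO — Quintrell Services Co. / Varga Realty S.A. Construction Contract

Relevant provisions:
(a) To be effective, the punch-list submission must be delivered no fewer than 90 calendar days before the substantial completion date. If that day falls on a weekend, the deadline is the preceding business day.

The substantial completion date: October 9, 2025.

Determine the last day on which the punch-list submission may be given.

July 11, 2025

October 9, 2025 minus 90 days is July 11, 2025. That is a Friday, so no adjustment is needed.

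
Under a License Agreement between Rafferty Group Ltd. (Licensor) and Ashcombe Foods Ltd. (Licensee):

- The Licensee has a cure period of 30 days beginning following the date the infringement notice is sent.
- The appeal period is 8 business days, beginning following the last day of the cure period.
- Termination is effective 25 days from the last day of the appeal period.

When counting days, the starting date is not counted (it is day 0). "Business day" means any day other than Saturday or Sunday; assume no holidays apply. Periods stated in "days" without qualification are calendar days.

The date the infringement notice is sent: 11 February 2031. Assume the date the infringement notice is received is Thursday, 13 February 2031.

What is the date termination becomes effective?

19 April 2031

Adding 30 calendar days to 11 February 2031 gives 13 March 2031, which is the last day of the cure period.
The last day of the appeal period: 8 business days after Thursday, 13 March 2031, skipping weekends — Mar 14, Mar 17, Mar 18, Mar 19, Mar 20, Mar 21, Mar 24, Mar 25 — lands on Tuesday, 25 March 2031.
The date termination becomes effective: 25 calendar days after 25 March 2031 is 19 April 2031.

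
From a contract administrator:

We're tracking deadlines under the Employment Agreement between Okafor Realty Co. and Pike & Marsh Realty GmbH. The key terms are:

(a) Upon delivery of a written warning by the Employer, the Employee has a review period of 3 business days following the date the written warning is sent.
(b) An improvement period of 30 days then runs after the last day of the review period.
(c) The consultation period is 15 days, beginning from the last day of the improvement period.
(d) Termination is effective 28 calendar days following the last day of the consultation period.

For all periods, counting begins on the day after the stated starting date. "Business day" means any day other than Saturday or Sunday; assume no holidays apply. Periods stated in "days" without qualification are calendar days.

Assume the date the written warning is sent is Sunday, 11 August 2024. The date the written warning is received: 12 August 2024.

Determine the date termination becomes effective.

26 October 2024

The last day of the review period: 3 business days after Sunday, 11 August 2024, skipping weekends — Aug 12, Aug 13, Aug 14 — lands on Wednesday, 14 August 2024.
The last day of the improvement period: 14 August 2024 + 30 days = 13 September 2024.
The last day of the consultation period: 15 calendar days after 13 September 2024 is 28 September 2024.
The date termination becomes effective: 28 September 2024 + 28 days = 26 October 2024.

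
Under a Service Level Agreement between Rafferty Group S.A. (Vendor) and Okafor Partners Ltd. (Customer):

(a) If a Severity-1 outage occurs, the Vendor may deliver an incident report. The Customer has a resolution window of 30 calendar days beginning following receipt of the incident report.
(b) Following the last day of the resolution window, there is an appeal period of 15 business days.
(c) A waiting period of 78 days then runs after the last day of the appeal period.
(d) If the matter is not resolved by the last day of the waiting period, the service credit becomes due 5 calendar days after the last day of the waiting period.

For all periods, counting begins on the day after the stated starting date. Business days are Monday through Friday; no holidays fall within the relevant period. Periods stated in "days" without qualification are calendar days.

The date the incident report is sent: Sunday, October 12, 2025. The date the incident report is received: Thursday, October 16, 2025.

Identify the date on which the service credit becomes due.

February 26, 2026

The last day of the resolution window: 30 calendar days after October 16, 2025 is November 15, 2025.
From Saturday, November 15, 2025, 15 business days (Nov 17, Nov 18, Nov 19, Nov 20, …, Dec 3, Dec 4, Dec 5, skipping weekends) brings us to Friday, December 5, 2025, which is the last day of the appeal period.
Adding 78 calendar days to December 5, 2025 gives February 21, 2026, which is the last day of the waiting period.
Adding 5 calendar days to February 21, 2026 gives February 26, 2026, which is the date on which the service credit becomes due.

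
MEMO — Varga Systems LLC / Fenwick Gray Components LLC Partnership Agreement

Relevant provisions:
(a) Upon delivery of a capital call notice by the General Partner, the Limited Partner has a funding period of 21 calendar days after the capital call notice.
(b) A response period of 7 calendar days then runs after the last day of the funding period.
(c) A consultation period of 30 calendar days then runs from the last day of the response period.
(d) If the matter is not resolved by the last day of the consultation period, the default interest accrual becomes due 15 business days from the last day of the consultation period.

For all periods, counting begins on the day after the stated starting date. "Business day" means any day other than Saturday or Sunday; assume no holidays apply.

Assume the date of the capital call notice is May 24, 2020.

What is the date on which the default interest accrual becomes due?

The last day of the funding period: 21 calendar days after May 24, 2020 is Jun 14, 2020.
The last day of the response period: 7 calendar days after Jun 14, 2020 is Jun 21, 2020.
Adding 30 calendar days to Jun 21, 2020 gives Jul 21, 2020, which is the last day of the consultation period.
The date on which the default interest accrual becomes due: 15 business days after Tuesday, Jul 21, 2020, skipping weekends — Jul 22, Jul 23, Jul 24, Jul 27, …, Aug 7, Aug 10, Aug 11 — lands on Tuesday, Aug 11, 2020.

Aug 11, 2020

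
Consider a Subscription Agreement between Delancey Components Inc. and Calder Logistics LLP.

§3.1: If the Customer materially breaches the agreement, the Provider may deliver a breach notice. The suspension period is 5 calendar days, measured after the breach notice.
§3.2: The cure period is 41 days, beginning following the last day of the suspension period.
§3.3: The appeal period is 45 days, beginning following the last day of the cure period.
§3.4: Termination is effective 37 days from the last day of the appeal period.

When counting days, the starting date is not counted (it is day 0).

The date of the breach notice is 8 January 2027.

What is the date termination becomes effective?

16 May 2027

Adding 5 calendar days to 8 January 2027 gives 13 January 2027, which is the last day of the suspension period.
The last day of the cure period: 13 January 2027 + 41 days = 23 February 2027.
Adding 45 calendar days to 23 February 2027 gives 9 April 2027, which is the last day of the appeal period.
Adding 37 calendar days to 9 April 2027 gives 16 May 2027, which is the date termination becomes effective.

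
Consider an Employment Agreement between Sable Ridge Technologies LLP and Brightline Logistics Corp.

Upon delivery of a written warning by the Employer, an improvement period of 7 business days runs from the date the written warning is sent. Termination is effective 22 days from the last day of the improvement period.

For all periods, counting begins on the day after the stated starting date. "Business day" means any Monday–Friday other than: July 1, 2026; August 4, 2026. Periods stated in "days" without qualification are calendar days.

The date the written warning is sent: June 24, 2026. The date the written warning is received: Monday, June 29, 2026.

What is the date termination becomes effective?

July 28, 2026

The last day of the improvement period: 7 business days after Wednesday, June 24, 2026, skipping weekends and the listed holiday on Jul 1 — Jun 25, Jun 26, Jun 29, Jun 30, Jul 2, Jul 3, Jul 6 — lands on Monday, July 6, 2026.
Adding 22 calendar days to July 6, 2026 gives July 28, 2026, which is the date termination becomes effective.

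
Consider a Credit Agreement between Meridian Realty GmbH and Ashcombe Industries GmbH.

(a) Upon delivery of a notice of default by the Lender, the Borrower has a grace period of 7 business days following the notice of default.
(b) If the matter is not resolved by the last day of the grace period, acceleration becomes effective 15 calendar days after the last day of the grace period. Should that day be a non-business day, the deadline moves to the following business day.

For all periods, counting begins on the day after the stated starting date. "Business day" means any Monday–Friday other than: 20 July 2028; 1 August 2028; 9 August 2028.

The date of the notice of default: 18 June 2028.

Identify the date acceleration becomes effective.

12 July 2028

From Sunday, 18 June 2028, 7 business days (Jun 19, Jun 20, Jun 21, Jun 22, Jun 23, Jun 26, Jun 27, skipping weekends) brings us to Tuesday, 27 June 2028, which is the last day of the grace period.
The date acceleration becomes effective: 15 calendar days after 27 June 2028 is 12 July 2028. 12 July 2028 is a Wednesday and is not a listed holiday, so no roll-forward applies.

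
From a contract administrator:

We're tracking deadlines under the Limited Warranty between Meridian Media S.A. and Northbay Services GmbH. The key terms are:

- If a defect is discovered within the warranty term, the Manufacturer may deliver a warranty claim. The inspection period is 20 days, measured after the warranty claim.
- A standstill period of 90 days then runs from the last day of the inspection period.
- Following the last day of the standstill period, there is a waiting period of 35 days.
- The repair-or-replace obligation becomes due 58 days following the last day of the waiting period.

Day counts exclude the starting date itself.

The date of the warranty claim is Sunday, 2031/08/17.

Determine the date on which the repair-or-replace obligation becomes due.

2032/03/07

Adding 20 calendar days to 2031/08/17 gives 2031/09/06, which is the last day of the inspection period.
The last day of the standstill period: 90 calendar days after 2031/09/06 is 2031/12/05.
The last day of the waiting period: 2031/12/05 + 35 days = 2032/01/09.
The date on which the repair-or-replace obligation becomes due: 2032/01/09 + 58 days = 2032/03/07.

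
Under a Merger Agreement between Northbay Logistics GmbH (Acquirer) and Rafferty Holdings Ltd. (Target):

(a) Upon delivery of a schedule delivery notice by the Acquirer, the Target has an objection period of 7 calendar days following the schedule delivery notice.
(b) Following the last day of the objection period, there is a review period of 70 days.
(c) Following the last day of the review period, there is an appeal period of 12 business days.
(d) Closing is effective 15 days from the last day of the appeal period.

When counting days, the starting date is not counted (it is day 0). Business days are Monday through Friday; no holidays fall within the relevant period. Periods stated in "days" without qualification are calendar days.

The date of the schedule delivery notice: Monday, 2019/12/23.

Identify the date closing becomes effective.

2020/04/09

The last day of the objection period: 2019/12/23 + 7 days = 2019/12/30.
Adding 70 calendar days to 2019/12/30 gives 2020/03/09, which is the last day of the review period.
The last day of the appeal period: counting 12 business days from Monday, 2020/03/09 (Mar 10, Mar 11, Mar 12, Mar 13, …, Mar 23, Mar 24, Mar 25, skipping weekends) reaches Wednesday, 2020/03/25.
Adding 15 calendar days to 2020/03/25 gives 2020/04/09, which is the date closing becomes effective.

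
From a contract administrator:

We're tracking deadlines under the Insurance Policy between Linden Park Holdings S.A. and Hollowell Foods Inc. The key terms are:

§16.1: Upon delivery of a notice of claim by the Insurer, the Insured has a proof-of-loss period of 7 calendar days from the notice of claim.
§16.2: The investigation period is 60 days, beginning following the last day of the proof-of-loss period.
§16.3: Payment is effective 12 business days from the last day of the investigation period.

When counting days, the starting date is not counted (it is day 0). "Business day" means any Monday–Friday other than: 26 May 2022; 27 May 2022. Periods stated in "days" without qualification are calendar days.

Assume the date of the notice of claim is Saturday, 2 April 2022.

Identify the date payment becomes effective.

24 June 2022

Adding 7 calendar days to 2 April 2022 gives 9 April 2022, which is the last day of the proof-of-loss period.
Adding 60 calendar days to 9 April 2022 gives 8 June 2022, which is the last day of the investigation period.
The date payment becomes effective: 12 business days after Wednesday, 8 June 2022, skipping weekends — Jun 9, Jun 10, Jun 13, Jun 14, …, Jun 22, Jun 23, Jun 24 — lands on Friday, 24 June 2022.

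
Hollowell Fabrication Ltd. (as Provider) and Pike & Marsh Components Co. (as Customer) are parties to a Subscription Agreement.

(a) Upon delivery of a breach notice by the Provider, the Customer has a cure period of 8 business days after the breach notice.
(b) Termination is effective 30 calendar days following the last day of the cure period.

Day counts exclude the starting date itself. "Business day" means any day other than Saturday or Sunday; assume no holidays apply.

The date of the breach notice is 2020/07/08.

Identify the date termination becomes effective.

The last day of the cure period: 8 business days after Wednesday, 2020/07/08, skipping weekends — Jul 9, Jul 10, Jul 13, Jul 14, Jul 15, Jul 16, Jul 17, Jul 20 — lands on Monday, 2020/07/20.
The date termination becomes effective: 2020/07/20 + 30 days = 2020/08/19.

2020/08/19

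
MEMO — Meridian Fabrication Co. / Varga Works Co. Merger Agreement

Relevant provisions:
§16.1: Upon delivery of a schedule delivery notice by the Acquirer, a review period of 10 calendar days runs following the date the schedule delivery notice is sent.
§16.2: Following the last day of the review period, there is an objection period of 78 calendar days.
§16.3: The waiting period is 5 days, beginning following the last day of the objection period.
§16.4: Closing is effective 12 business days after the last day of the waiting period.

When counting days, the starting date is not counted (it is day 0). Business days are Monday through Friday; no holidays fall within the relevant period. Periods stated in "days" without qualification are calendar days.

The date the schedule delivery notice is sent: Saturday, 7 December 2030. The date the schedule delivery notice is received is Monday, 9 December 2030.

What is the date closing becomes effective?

26 March 2031

Adding 10 calendar days to 7 December 2030 gives 17 December 2030, which is the last day of the review period.
The last day of the objection period: 78 calendar days after 17 December 2030 is 5 March 2031.
Adding 5 calendar days to 5 March 2031 gives 10 March 2031, which is the last day of the waiting period.
From Monday, 10 March 2031, 12 business days (Mar 11, Mar 12, Mar 13, Mar 14, …, Mar 24, Mar 25, Mar 26, skipping weekends) brings us to Wednesday, 26 March 2031, which is the date closing becomes effective.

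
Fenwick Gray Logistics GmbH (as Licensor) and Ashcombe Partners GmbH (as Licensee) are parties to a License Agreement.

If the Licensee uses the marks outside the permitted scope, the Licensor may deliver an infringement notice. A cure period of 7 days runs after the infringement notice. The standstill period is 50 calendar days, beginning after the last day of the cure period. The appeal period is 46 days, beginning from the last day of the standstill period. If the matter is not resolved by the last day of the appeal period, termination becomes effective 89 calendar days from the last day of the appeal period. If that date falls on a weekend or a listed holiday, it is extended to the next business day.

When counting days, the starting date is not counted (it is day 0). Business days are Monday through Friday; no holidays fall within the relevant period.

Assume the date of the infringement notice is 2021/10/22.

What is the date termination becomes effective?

2022/05/02

Adding 7 calendar days to 2021/10/22 gives 2021/10/29, which is the last day of the cure period.
The last day of the standstill period: 50 calendar days after 2021/10/29 is 2021/12/18.
Adding 46 calendar days to 2021/12/18 gives 2022/02/02, which is the last day of the appeal period.
The date termination becomes effective: 89 calendar days after 2022/02/02 is 2022/05/02. 2022/05/02 is a Monday, so no roll-forward applies.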